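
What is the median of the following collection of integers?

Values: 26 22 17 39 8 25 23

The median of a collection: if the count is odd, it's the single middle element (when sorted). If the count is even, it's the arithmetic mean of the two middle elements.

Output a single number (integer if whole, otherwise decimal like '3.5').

Step 1: insert 26 -> lo=[26] (size 1, max 26) hi=[] (size 0) -> median=26
Step 2: insert 22 -> lo=[22] (size 1, max 22) hi=[26] (size 1, min 26) -> median=24
Step 3: insert 17 -> lo=[17, 22] (size 2, max 22) hi=[26] (size 1, min 26) -> median=22
Step 4: insert 39 -> lo=[17, 22] (size 2, max 22) hi=[26, 39] (size 2, min 26) -> median=24
Step 5: insert 8 -> lo=[8, 17, 22] (size 3, max 22) hi=[26, 39] (size 2, min 26) -> median=22
Step 6: insert 25 -> lo=[8, 17, 22] (size 3, max 22) hi=[25, 26, 39] (size 3, min 25) -> median=23.5
Step 7: insert 23 -> lo=[8, 17, 22, 23] (size 4, max 23) hi=[25, 26, 39] (size 3, min 25) -> median=23

Answer: 23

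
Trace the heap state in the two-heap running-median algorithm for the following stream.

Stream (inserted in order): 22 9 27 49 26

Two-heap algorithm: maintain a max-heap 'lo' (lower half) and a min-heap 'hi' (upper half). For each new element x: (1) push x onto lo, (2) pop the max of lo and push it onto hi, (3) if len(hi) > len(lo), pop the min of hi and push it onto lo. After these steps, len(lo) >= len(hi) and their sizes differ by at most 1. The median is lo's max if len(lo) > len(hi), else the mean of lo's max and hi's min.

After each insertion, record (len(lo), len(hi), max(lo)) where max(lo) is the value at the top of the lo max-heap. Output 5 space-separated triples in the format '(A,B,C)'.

Answer: (1,0,22) (1,1,9) (2,1,22) (2,2,22) (3,2,26)

Derivation:
Step 1: insert 22 -> lo=[22] hi=[] -> (len(lo)=1, len(hi)=0, max(lo)=22)
Step 2: insert 9 -> lo=[9] hi=[22] -> (len(lo)=1, len(hi)=1, max(lo)=9)
Step 3: insert 27 -> lo=[9, 22] hi=[27] -> (len(lo)=2, len(hi)=1, max(lo)=22)
Step 4: insert 49 -> lo=[9, 22] hi=[27, 49] -> (len(lo)=2, len(hi)=2, max(lo)=22)
Step 5: insert 26 -> lo=[9, 22, 26] hi=[27, 49] -> (len(lo)=3, len(hi)=2, max(lo)=26)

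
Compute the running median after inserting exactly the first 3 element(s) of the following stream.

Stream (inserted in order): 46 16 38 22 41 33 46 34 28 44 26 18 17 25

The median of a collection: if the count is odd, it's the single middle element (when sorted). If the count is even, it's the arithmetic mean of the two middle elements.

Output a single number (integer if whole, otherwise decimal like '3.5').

Answer: 38

Derivation:
Step 1: insert 46 -> lo=[46] (size 1, max 46) hi=[] (size 0) -> median=46
Step 2: insert 16 -> lo=[16] (size 1, max 16) hi=[46] (size 1, min 46) -> median=31
Step 3: insert 38 -> lo=[16, 38] (size 2, max 38) hi=[46] (size 1, min 46) -> median=38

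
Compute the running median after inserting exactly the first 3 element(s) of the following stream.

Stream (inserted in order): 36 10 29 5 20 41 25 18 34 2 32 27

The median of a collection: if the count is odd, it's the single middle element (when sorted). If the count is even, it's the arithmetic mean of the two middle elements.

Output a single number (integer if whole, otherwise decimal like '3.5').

Answer: 29

Derivation:
Step 1: insert 36 -> lo=[36] (size 1, max 36) hi=[] (size 0) -> median=36
Step 2: insert 10 -> lo=[10] (size 1, max 10) hi=[36] (size 1, min 36) -> median=23
Step 3: insert 29 -> lo=[10, 29] (size 2, max 29) hi=[36] (size 1, min 36) -> median=29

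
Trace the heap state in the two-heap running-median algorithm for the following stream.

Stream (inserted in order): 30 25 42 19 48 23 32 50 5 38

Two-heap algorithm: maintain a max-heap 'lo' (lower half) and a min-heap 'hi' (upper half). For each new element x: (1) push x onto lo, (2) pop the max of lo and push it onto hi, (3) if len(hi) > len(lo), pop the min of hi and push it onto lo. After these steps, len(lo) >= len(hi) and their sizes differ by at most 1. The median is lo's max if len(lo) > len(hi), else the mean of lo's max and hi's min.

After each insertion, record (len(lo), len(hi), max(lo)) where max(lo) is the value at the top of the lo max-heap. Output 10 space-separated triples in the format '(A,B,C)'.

Step 1: insert 30 -> lo=[30] hi=[] -> (len(lo)=1, len(hi)=0, max(lo)=30)
Step 2: insert 25 -> lo=[25] hi=[30] -> (len(lo)=1, len(hi)=1, max(lo)=25)
Step 3: insert 42 -> lo=[25, 30] hi=[42] -> (len(lo)=2, len(hi)=1, max(lo)=30)
Step 4: insert 19 -> lo=[19, 25] hi=[30, 42] -> (len(lo)=2, len(hi)=2, max(lo)=25)
Step 5: insert 48 -> lo=[19, 25, 30] hi=[42, 48] -> (len(lo)=3, len(hi)=2, max(lo)=30)
Step 6: insert 23 -> lo=[19, 23, 25] hi=[30, 42, 48] -> (len(lo)=3, len(hi)=3, max(lo)=25)
Step 7: insert 32 -> lo=[19, 23, 25, 30] hi=[32, 42, 48] -> (len(lo)=4, len(hi)=3, max(lo)=30)
Step 8: insert 50 -> lo=[19, 23, 25, 30] hi=[32, 42, 48, 50] -> (len(lo)=4, len(hi)=4, max(lo)=30)
Step 9: insert 5 -> lo=[5, 19, 23, 25, 30] hi=[32, 42, 48, 50] -> (len(lo)=5, len(hi)=4, max(lo)=30)
Step 10: insert 38 -> lo=[5, 19, 23, 25, 30] hi=[32, 38, 42, 48, 50] -> (len(lo)=5, len(hi)=5, max(lo)=30)

Answer: (1,0,30) (1,1,25) (2,1,30) (2,2,25) (3,2,30) (3,3,25) (4,3,30) (4,4,30) (5,4,30) (5,5,30)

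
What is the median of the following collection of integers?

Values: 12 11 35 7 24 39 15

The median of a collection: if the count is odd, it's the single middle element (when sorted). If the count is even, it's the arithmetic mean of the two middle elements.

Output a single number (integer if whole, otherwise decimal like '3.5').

Answer: 15

Derivation:
Step 1: insert 12 -> lo=[12] (size 1, max 12) hi=[] (size 0) -> median=12
Step 2: insert 11 -> lo=[11] (size 1, max 11) hi=[12] (size 1, min 12) -> median=11.5
Step 3: insert 35 -> lo=[11, 12] (size 2, max 12) hi=[35] (size 1, min 35) -> median=12
Step 4: insert 7 -> lo=[7, 11] (size 2, max 11) hi=[12, 35] (size 2, min 12) -> median=11.5
Step 5: insert 24 -> lo=[7, 11, 12] (size 3, max 12) hi=[24, 35] (size 2, min 24) -> median=12
Step 6: insert 39 -> lo=[7, 11, 12] (size 3, max 12) hi=[24, 35, 39] (size 3, min 24) -> median=18
Step 7: insert 15 -> lo=[7, 11, 12, 15] (size 4, max 15) hi=[24, 35, 39] (size 3, min 24) -> median=15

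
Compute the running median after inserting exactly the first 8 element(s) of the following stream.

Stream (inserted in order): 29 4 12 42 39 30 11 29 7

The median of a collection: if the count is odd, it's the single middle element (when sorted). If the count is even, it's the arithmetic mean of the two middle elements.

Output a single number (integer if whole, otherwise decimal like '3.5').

Answer: 29

Derivation:
Step 1: insert 29 -> lo=[29] (size 1, max 29) hi=[] (size 0) -> median=29
Step 2: insert 4 -> lo=[4] (size 1, max 4) hi=[29] (size 1, min 29) -> median=16.5
Step 3: insert 12 -> lo=[4, 12] (size 2, max 12) hi=[29] (size 1, min 29) -> median=12
Step 4: insert 42 -> lo=[4, 12] (size 2, max 12) hi=[29, 42] (size 2, min 29) -> median=20.5
Step 5: insert 39 -> lo=[4, 12, 29] (size 3, max 29) hi=[39, 42] (size 2, min 39) -> median=29
Step 6: insert 30 -> lo=[4, 12, 29] (size 3, max 29) hi=[30, 39, 42] (size 3, min 30) -> median=29.5
Step 7: insert 11 -> lo=[4, 11, 12, 29] (size 4, max 29) hi=[30, 39, 42] (size 3, min 30) -> median=29
Step 8: insert 29 -> lo=[4, 11, 12, 29] (size 4, max 29) hi=[29, 30, 39, 42] (size 4, min 29) -> median=29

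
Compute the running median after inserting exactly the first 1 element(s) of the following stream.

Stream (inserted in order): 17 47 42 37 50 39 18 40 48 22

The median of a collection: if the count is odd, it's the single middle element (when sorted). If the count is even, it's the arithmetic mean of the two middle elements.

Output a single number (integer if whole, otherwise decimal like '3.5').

Step 1: insert 17 -> lo=[17] (size 1, max 17) hi=[] (size 0) -> median=17

Answer: 17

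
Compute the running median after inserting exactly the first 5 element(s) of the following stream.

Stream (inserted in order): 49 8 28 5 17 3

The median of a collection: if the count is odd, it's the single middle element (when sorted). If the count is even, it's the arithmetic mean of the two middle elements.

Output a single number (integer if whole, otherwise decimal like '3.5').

Step 1: insert 49 -> lo=[49] (size 1, max 49) hi=[] (size 0) -> median=49
Step 2: insert 8 -> lo=[8] (size 1, max 8) hi=[49] (size 1, min 49) -> median=28.5
Step 3: insert 28 -> lo=[8, 28] (size 2, max 28) hi=[49] (size 1, min 49) -> median=28
Step 4: insert 5 -> lo=[5, 8] (size 2, max 8) hi=[28, 49] (size 2, min 28) -> median=18
Step 5: insert 17 -> lo=[5, 8, 17] (size 3, max 17) hi=[28, 49] (size 2, min 28) -> median=17

Answer: 17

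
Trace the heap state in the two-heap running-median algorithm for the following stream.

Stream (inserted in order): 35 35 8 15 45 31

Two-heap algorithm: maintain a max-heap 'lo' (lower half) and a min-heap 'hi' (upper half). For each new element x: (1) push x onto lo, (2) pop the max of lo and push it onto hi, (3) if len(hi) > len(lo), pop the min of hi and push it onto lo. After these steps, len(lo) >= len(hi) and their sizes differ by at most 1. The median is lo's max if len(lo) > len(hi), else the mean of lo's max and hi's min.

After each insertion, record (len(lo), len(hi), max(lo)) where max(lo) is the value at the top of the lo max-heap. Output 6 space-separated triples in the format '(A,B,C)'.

Step 1: insert 35 -> lo=[35] hi=[] -> (len(lo)=1, len(hi)=0, max(lo)=35)
Step 2: insert 35 -> lo=[35] hi=[35] -> (len(lo)=1, len(hi)=1, max(lo)=35)
Step 3: insert 8 -> lo=[8, 35] hi=[35] -> (len(lo)=2, len(hi)=1, max(lo)=35)
Step 4: insert 15 -> lo=[8, 15] hi=[35, 35] -> (len(lo)=2, len(hi)=2, max(lo)=15)
Step 5: insert 45 -> lo=[8, 15, 35] hi=[35, 45] -> (len(lo)=3, len(hi)=2, max(lo)=35)
Step 6: insert 31 -> lo=[8, 15, 31] hi=[35, 35, 45] -> (len(lo)=3, len(hi)=3, max(lo)=31)

Answer: (1,0,35) (1,1,35) (2,1,35) (2,2,15) (3,2,35) (3,3,31)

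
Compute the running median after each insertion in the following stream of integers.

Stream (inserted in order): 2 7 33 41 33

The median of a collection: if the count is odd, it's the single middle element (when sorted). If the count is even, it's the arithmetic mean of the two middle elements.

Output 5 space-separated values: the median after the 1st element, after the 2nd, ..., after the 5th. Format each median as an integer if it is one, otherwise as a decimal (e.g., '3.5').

Step 1: insert 2 -> lo=[2] (size 1, max 2) hi=[] (size 0) -> median=2
Step 2: insert 7 -> lo=[2] (size 1, max 2) hi=[7] (size 1, min 7) -> median=4.5
Step 3: insert 33 -> lo=[2, 7] (size 2, max 7) hi=[33] (size 1, min 33) -> median=7
Step 4: insert 41 -> lo=[2, 7] (size 2, max 7) hi=[33, 41] (size 2, min 33) -> median=20
Step 5: insert 33 -> lo=[2, 7, 33] (size 3, max 33) hi=[33, 41] (size 2, min 33) -> median=33

Answer: 2 4.5 7 20 33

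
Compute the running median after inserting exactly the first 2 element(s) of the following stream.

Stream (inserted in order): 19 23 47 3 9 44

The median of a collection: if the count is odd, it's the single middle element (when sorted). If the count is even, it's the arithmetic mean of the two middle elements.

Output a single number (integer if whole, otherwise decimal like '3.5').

Answer: 21

Derivation:
Step 1: insert 19 -> lo=[19] (size 1, max 19) hi=[] (size 0) -> median=19
Step 2: insert 23 -> lo=[19] (size 1, max 19) hi=[23] (size 1, min 23) -> median=21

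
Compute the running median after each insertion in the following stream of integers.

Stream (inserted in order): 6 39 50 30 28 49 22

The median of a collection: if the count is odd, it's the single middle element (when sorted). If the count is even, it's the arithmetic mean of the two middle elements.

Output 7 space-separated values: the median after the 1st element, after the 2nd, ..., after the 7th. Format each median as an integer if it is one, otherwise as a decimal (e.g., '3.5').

Answer: 6 22.5 39 34.5 30 34.5 30

Derivation:
Step 1: insert 6 -> lo=[6] (size 1, max 6) hi=[] (size 0) -> median=6
Step 2: insert 39 -> lo=[6] (size 1, max 6) hi=[39] (size 1, min 39) -> median=22.5
Step 3: insert 50 -> lo=[6, 39] (size 2, max 39) hi=[50] (size 1, min 50) -> median=39
Step 4: insert 30 -> lo=[6, 30] (size 2, max 30) hi=[39, 50] (size 2, min 39) -> median=34.5
Step 5: insert 28 -> lo=[6, 28, 30] (size 3, max 30) hi=[39, 50] (size 2, min 39) -> median=30
Step 6: insert 49 -> lo=[6, 28, 30] (size 3, max 30) hi=[39, 49, 50] (size 3, min 39) -> median=34.5
Step 7: insert 22 -> lo=[6, 22, 28, 30] (size 4, max 30) hi=[39, 49, 50] (size 3, min 39) -> median=30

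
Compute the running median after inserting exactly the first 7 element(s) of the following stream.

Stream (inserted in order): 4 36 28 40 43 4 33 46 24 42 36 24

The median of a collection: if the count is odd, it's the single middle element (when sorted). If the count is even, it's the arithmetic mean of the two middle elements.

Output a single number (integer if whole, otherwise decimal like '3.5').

Answer: 33

Derivation:
Step 1: insert 4 -> lo=[4] (size 1, max 4) hi=[] (size 0) -> median=4
Step 2: insert 36 -> lo=[4] (size 1, max 4) hi=[36] (size 1, min 36) -> median=20
Step 3: insert 28 -> lo=[4, 28] (size 2, max 28) hi=[36] (size 1, min 36) -> median=28
Step 4: insert 40 -> lo=[4, 28] (size 2, max 28) hi=[36, 40] (size 2, min 36) -> median=32
Step 5: insert 43 -> lo=[4, 28, 36] (size 3, max 36) hi=[40, 43] (size 2, min 40) -> median=36
Step 6: insert 4 -> lo=[4, 4, 28] (size 3, max 28) hi=[36, 40, 43] (size 3, min 36) -> median=32
Step 7: insert 33 -> lo=[4, 4, 28, 33] (size 4, max 33) hi=[36, 40, 43] (size 3, min 36) -> median=33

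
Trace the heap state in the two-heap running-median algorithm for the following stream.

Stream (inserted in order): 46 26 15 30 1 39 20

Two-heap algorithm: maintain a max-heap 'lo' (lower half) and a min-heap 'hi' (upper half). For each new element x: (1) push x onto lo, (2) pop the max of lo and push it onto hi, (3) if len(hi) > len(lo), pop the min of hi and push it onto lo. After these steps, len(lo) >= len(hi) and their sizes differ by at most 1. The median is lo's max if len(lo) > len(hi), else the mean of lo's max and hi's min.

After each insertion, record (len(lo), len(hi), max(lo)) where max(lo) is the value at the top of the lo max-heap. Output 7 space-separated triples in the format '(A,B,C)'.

Step 1: insert 46 -> lo=[46] hi=[] -> (len(lo)=1, len(hi)=0, max(lo)=46)
Step 2: insert 26 -> lo=[26] hi=[46] -> (len(lo)=1, len(hi)=1, max(lo)=26)
Step 3: insert 15 -> lo=[15, 26] hi=[46] -> (len(lo)=2, len(hi)=1, max(lo)=26)
Step 4: insert 30 -> lo=[15, 26] hi=[30, 46] -> (len(lo)=2, len(hi)=2, max(lo)=26)
Step 5: insert 1 -> lo=[1, 15, 26] hi=[30, 46] -> (len(lo)=3, len(hi)=2, max(lo)=26)
Step 6: insert 39 -> lo=[1, 15, 26] hi=[30, 39, 46] -> (len(lo)=3, len(hi)=3, max(lo)=26)
Step 7: insert 20 -> lo=[1, 15, 20, 26] hi=[30, 39, 46] -> (len(lo)=4, len(hi)=3, max(lo)=26)

Answer: (1,0,46) (1,1,26) (2,1,26) (2,2,26) (3,2,26) (3,3,26) (4,3,26)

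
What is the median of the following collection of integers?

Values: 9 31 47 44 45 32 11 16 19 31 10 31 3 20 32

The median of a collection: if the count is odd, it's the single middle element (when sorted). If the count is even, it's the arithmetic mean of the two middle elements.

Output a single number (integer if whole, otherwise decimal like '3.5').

Step 1: insert 9 -> lo=[9] (size 1, max 9) hi=[] (size 0) -> median=9
Step 2: insert 31 -> lo=[9] (size 1, max 9) hi=[31] (size 1, min 31) -> median=20
Step 3: insert 47 -> lo=[9, 31] (size 2, max 31) hi=[47] (size 1, min 47) -> median=31
Step 4: insert 44 -> lo=[9, 31] (size 2, max 31) hi=[44, 47] (size 2, min 44) -> median=37.5
Step 5: insert 45 -> lo=[9, 31, 44] (size 3, max 44) hi=[45, 47] (size 2, min 45) -> median=44
Step 6: insert 32 -> lo=[9, 31, 32] (size 3, max 32) hi=[44, 45, 47] (size 3, min 44) -> median=38
Step 7: insert 11 -> lo=[9, 11, 31, 32] (size 4, max 32) hi=[44, 45, 47] (size 3, min 44) -> median=32
Step 8: insert 16 -> lo=[9, 11, 16, 31] (size 4, max 31) hi=[32, 44, 45, 47] (size 4, min 32) -> median=31.5
Step 9: insert 19 -> lo=[9, 11, 16, 19, 31] (size 5, max 31) hi=[32, 44, 45, 47] (size 4, min 32) -> median=31
Step 10: insert 31 -> lo=[9, 11, 16, 19, 31] (size 5, max 31) hi=[31, 32, 44, 45, 47] (size 5, min 31) -> median=31
Step 11: insert 10 -> lo=[9, 10, 11, 16, 19, 31] (size 6, max 31) hi=[31, 32, 44, 45, 47] (size 5, min 31) -> median=31
Step 12: insert 31 -> lo=[9, 10, 11, 16, 19, 31] (size 6, max 31) hi=[31, 31, 32, 44, 45, 47] (size 6, min 31) -> median=31
Step 13: insert 3 -> lo=[3, 9, 10, 11, 16, 19, 31] (size 7, max 31) hi=[31, 31, 32, 44, 45, 47] (size 6, min 31) -> median=31
Step 14: insert 20 -> lo=[3, 9, 10, 11, 16, 19, 20] (size 7, max 20) hi=[31, 31, 31, 32, 44, 45, 47] (size 7, min 31) -> median=25.5
Step 15: insert 32 -> lo=[3, 9, 10, 11, 16, 19, 20, 31] (size 8, max 31) hi=[31, 31, 32, 32, 44, 45, 47] (size 7, min 31) -> median=31

Answer: 31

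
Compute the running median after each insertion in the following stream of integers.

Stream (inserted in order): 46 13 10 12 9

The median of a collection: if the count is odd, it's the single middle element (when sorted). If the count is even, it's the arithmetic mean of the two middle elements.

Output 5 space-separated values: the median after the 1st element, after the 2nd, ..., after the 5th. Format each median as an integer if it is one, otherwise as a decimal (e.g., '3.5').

Step 1: insert 46 -> lo=[46] (size 1, max 46) hi=[] (size 0) -> median=46
Step 2: insert 13 -> lo=[13] (size 1, max 13) hi=[46] (size 1, min 46) -> median=29.5
Step 3: insert 10 -> lo=[10, 13] (size 2, max 13) hi=[46] (size 1, min 46) -> median=13
Step 4: insert 12 -> lo=[10, 12] (size 2, max 12) hi=[13, 46] (size 2, min 13) -> median=12.5
Step 5: insert 9 -> lo=[9, 10, 12] (size 3, max 12) hi=[13, 46] (size 2, min 13) -> median=12

Answer: 46 29.5 13 12.5 12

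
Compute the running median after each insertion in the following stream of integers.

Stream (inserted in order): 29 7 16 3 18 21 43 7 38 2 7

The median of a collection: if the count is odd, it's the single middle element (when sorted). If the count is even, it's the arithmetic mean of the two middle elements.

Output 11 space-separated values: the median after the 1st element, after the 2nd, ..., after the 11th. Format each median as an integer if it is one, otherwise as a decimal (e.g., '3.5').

Answer: 29 18 16 11.5 16 17 18 17 18 17 16

Derivation:
Step 1: insert 29 -> lo=[29] (size 1, max 29) hi=[] (size 0) -> median=29
Step 2: insert 7 -> lo=[7] (size 1, max 7) hi=[29] (size 1, min 29) -> median=18
Step 3: insert 16 -> lo=[7, 16] (size 2, max 16) hi=[29] (size 1, min 29) -> median=16
Step 4: insert 3 -> lo=[3, 7] (size 2, max 7) hi=[16, 29] (size 2, min 16) -> median=11.5
Step 5: insert 18 -> lo=[3, 7, 16] (size 3, max 16) hi=[18, 29] (size 2, min 18) -> median=16
Step 6: insert 21 -> lo=[3, 7, 16] (size 3, max 16) hi=[18, 21, 29] (size 3, min 18) -> median=17
Step 7: insert 43 -> lo=[3, 7, 16, 18] (size 4, max 18) hi=[21, 29, 43] (size 3, min 21) -> median=18
Step 8: insert 7 -> lo=[3, 7, 7, 16] (size 4, max 16) hi=[18, 21, 29, 43] (size 4, min 18) -> median=17
Step 9: insert 38 -> lo=[3, 7, 7, 16, 18] (size 5, max 18) hi=[21, 29, 38, 43] (size 4, min 21) -> median=18
Step 10: insert 2 -> lo=[2, 3, 7, 7, 16] (size 5, max 16) hi=[18, 21, 29, 38, 43] (size 5, min 18) -> median=17
Step 11: insert 7 -> lo=[2, 3, 7, 7, 7, 16] (size 6, max 16) hi=[18, 21, 29, 38, 43] (size 5, min 18) -> median=16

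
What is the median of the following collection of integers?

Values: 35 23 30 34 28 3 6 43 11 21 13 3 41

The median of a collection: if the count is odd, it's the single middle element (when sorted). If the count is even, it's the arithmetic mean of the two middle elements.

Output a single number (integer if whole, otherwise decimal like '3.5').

Step 1: insert 35 -> lo=[35] (size 1, max 35) hi=[] (size 0) -> median=35
Step 2: insert 23 -> lo=[23] (size 1, max 23) hi=[35] (size 1, min 35) -> median=29
Step 3: insert 30 -> lo=[23, 30] (size 2, max 30) hi=[35] (size 1, min 35) -> median=30
Step 4: insert 34 -> lo=[23, 30] (size 2, max 30) hi=[34, 35] (size 2, min 34) -> median=32
Step 5: insert 28 -> lo=[23, 28, 30] (size 3, max 30) hi=[34, 35] (size 2, min 34) -> median=30
Step 6: insert 3 -> lo=[3, 23, 28] (size 3, max 28) hi=[30, 34, 35] (size 3, min 30) -> median=29
Step 7: insert 6 -> lo=[3, 6, 23, 28] (size 4, max 28) hi=[30, 34, 35] (size 3, min 30) -> median=28
Step 8: insert 43 -> lo=[3, 6, 23, 28] (size 4, max 28) hi=[30, 34, 35, 43] (size 4, min 30) -> median=29
Step 9: insert 11 -> lo=[3, 6, 11, 23, 28] (size 5, max 28) hi=[30, 34, 35, 43] (size 4, min 30) -> median=28
Step 10: insert 21 -> lo=[3, 6, 11, 21, 23] (size 5, max 23) hi=[28, 30, 34, 35, 43] (size 5, min 28) -> median=25.5
Step 11: insert 13 -> lo=[3, 6, 11, 13, 21, 23] (size 6, max 23) hi=[28, 30, 34, 35, 43] (size 5, min 28) -> median=23
Step 12: insert 3 -> lo=[3, 3, 6, 11, 13, 21] (size 6, max 21) hi=[23, 28, 30, 34, 35, 43] (size 6, min 23) -> median=22
Step 13: insert 41 -> lo=[3, 3, 6, 11, 13, 21, 23] (size 7, max 23) hi=[28, 30, 34, 35, 41, 43] (size 6, min 28) -> median=23

Answer: 23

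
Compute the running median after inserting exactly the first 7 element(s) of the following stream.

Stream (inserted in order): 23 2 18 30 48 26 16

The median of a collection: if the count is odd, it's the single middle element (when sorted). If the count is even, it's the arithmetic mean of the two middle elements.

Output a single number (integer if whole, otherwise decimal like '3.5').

Step 1: insert 23 -> lo=[23] (size 1, max 23) hi=[] (size 0) -> median=23
Step 2: insert 2 -> lo=[2] (size 1, max 2) hi=[23] (size 1, min 23) -> median=12.5
Step 3: insert 18 -> lo=[2, 18] (size 2, max 18) hi=[23] (size 1, min 23) -> median=18
Step 4: insert 30 -> lo=[2, 18] (size 2, max 18) hi=[23, 30] (size 2, min 23) -> median=20.5
Step 5: insert 48 -> lo=[2, 18, 23] (size 3, max 23) hi=[30, 48] (size 2, min 30) -> median=23
Step 6: insert 26 -> lo=[2, 18, 23] (size 3, max 23) hi=[26, 30, 48] (size 3, min 26) -> median=24.5
Step 7: insert 16 -> lo=[2, 16, 18, 23] (size 4, max 23) hi=[26, 30, 48] (size 3, min 26) -> median=23

Answer: 23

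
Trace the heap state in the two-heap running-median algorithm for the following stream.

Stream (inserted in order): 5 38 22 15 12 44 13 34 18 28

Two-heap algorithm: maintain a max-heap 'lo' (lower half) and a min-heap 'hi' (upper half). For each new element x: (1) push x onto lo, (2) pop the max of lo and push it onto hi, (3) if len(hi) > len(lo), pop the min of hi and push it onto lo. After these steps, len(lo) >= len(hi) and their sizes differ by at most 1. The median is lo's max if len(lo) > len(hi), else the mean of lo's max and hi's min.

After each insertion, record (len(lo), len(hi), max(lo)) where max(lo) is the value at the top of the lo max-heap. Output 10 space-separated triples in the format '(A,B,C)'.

Answer: (1,0,5) (1,1,5) (2,1,22) (2,2,15) (3,2,15) (3,3,15) (4,3,15) (4,4,15) (5,4,18) (5,5,18)

Derivation:
Step 1: insert 5 -> lo=[5] hi=[] -> (len(lo)=1, len(hi)=0, max(lo)=5)
Step 2: insert 38 -> lo=[5] hi=[38] -> (len(lo)=1, len(hi)=1, max(lo)=5)
Step 3: insert 22 -> lo=[5, 22] hi=[38] -> (len(lo)=2, len(hi)=1, max(lo)=22)
Step 4: insert 15 -> lo=[5, 15] hi=[22, 38] -> (len(lo)=2, len(hi)=2, max(lo)=15)
Step 5: insert 12 -> lo=[5, 12, 15] hi=[22, 38] -> (len(lo)=3, len(hi)=2, max(lo)=15)
Step 6: insert 44 -> lo=[5, 12, 15] hi=[22, 38, 44] -> (len(lo)=3, len(hi)=3, max(lo)=15)
Step 7: insert 13 -> lo=[5, 12, 13, 15] hi=[22, 38, 44] -> (len(lo)=4, len(hi)=3, max(lo)=15)
Step 8: insert 34 -> lo=[5, 12, 13, 15] hi=[22, 34, 38, 44] -> (len(lo)=4, len(hi)=4, max(lo)=15)
Step 9: insert 18 -> lo=[5, 12, 13, 15, 18] hi=[22, 34, 38, 44] -> (len(lo)=5, len(hi)=4, max(lo)=18)
Step 10: insert 28 -> lo=[5, 12, 13, 15, 18] hi=[22, 28, 34, 38, 44] -> (len(lo)=5, len(hi)=5, max(lo)=18)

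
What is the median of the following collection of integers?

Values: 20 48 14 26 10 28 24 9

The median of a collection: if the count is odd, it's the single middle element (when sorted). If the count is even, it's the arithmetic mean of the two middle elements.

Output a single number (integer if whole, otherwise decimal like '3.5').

Step 1: insert 20 -> lo=[20] (size 1, max 20) hi=[] (size 0) -> median=20
Step 2: insert 48 -> lo=[20] (size 1, max 20) hi=[48] (size 1, min 48) -> median=34
Step 3: insert 14 -> lo=[14, 20] (size 2, max 20) hi=[48] (size 1, min 48) -> median=20
Step 4: insert 26 -> lo=[14, 20] (size 2, max 20) hi=[26, 48] (size 2, min 26) -> median=23
Step 5: insert 10 -> lo=[10, 14, 20] (size 3, max 20) hi=[26, 48] (size 2, min 26) -> median=20
Step 6: insert 28 -> lo=[10, 14, 20] (size 3, max 20) hi=[26, 28, 48] (size 3, min 26) -> median=23
Step 7: insert 24 -> lo=[10, 14, 20, 24] (size 4, max 24) hi=[26, 28, 48] (size 3, min 26) -> median=24
Step 8: insert 9 -> lo=[9, 10, 14, 20] (size 4, max 20) hi=[24, 26, 28, 48] (size 4, min 24) -> median=22

Answer: 22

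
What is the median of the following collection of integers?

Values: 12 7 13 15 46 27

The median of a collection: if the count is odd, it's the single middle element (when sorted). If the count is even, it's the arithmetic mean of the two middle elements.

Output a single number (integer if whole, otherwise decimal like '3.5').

Step 1: insert 12 -> lo=[12] (size 1, max 12) hi=[] (size 0) -> median=12
Step 2: insert 7 -> lo=[7] (size 1, max 7) hi=[12] (size 1, min 12) -> median=9.5
Step 3: insert 13 -> lo=[7, 12] (size 2, max 12) hi=[13] (size 1, min 13) -> median=12
Step 4: insert 15 -> lo=[7, 12] (size 2, max 12) hi=[13, 15] (size 2, min 13) -> median=12.5
Step 5: insert 46 -> lo=[7, 12, 13] (size 3, max 13) hi=[15, 46] (size 2, min 15) -> median=13
Step 6: insert 27 -> lo=[7, 12, 13] (size 3, max 13) hi=[15, 27, 46] (size 3, min 15) -> median=14

Answer: 14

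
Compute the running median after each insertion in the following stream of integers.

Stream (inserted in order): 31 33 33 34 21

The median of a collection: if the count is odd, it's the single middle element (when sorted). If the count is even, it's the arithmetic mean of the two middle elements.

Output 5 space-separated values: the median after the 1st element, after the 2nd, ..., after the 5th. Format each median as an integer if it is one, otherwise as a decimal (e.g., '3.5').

Answer: 31 32 33 33 33

Derivation:
Step 1: insert 31 -> lo=[31] (size 1, max 31) hi=[] (size 0) -> median=31
Step 2: insert 33 -> lo=[31] (size 1, max 31) hi=[33] (size 1, min 33) -> median=32
Step 3: insert 33 -> lo=[31, 33] (size 2, max 33) hi=[33] (size 1, min 33) -> median=33
Step 4: insert 34 -> lo=[31, 33] (size 2, max 33) hi=[33, 34] (size 2, min 33) -> median=33
Step 5: insert 21 -> lo=[21, 31, 33] (size 3, max 33) hi=[33, 34] (size 2, min 33) -> median=33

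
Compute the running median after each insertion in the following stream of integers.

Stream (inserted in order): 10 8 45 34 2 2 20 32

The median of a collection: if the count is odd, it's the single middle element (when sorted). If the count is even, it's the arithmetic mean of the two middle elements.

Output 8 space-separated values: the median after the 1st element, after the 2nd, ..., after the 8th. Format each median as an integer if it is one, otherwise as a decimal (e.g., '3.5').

Step 1: insert 10 -> lo=[10] (size 1, max 10) hi=[] (size 0) -> median=10
Step 2: insert 8 -> lo=[8] (size 1, max 8) hi=[10] (size 1, min 10) -> median=9
Step 3: insert 45 -> lo=[8, 10] (size 2, max 10) hi=[45] (size 1, min 45) -> median=10
Step 4: insert 34 -> lo=[8, 10] (size 2, max 10) hi=[34, 45] (size 2, min 34) -> median=22
Step 5: insert 2 -> lo=[2, 8, 10] (size 3, max 10) hi=[34, 45] (size 2, min 34) -> median=10
Step 6: insert 2 -> lo=[2, 2, 8] (size 3, max 8) hi=[10, 34, 45] (size 3, min 10) -> median=9
Step 7: insert 20 -> lo=[2, 2, 8, 10] (size 4, max 10) hi=[20, 34, 45] (size 3, min 20) -> median=10
Step 8: insert 32 -> lo=[2, 2, 8, 10] (size 4, max 10) hi=[20, 32, 34, 45] (size 4, min 20) -> median=15

Answer: 10 9 10 22 10 9 10 15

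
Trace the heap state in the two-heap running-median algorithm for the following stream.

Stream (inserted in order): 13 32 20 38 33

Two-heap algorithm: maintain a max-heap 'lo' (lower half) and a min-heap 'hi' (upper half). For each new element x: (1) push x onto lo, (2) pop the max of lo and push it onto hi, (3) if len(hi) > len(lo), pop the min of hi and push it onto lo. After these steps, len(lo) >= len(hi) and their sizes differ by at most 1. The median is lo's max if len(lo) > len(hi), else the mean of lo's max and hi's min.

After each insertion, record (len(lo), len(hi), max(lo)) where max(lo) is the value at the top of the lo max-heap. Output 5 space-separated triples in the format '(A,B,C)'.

Step 1: insert 13 -> lo=[13] hi=[] -> (len(lo)=1, len(hi)=0, max(lo)=13)
Step 2: insert 32 -> lo=[13] hi=[32] -> (len(lo)=1, len(hi)=1, max(lo)=13)
Step 3: insert 20 -> lo=[13, 20] hi=[32] -> (len(lo)=2, len(hi)=1, max(lo)=20)
Step 4: insert 38 -> lo=[13, 20] hi=[32, 38] -> (len(lo)=2, len(hi)=2, max(lo)=20)
Step 5: insert 33 -> lo=[13, 20, 32] hi=[33, 38] -> (len(lo)=3, len(hi)=2, max(lo)=32)

Answer: (1,0,13) (1,1,13) (2,1,20) (2,2,20) (3,2,32)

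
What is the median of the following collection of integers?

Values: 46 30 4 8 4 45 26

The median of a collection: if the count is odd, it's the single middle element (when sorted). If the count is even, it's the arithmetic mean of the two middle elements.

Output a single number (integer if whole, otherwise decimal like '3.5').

Answer: 26

Derivation:
Step 1: insert 46 -> lo=[46] (size 1, max 46) hi=[] (size 0) -> median=46
Step 2: insert 30 -> lo=[30] (size 1, max 30) hi=[46] (size 1, min 46) -> median=38
Step 3: insert 4 -> lo=[4, 30] (size 2, max 30) hi=[46] (size 1, min 46) -> median=30
Step 4: insert 8 -> lo=[4, 8] (size 2, max 8) hi=[30, 46] (size 2, min 30) -> median=19
Step 5: insert 4 -> lo=[4, 4, 8] (size 3, max 8) hi=[30, 46] (size 2, min 30) -> median=8
Step 6: insert 45 -> lo=[4, 4, 8] (size 3, max 8) hi=[30, 45, 46] (size 3, min 30) -> median=19
Step 7: insert 26 -> lo=[4, 4, 8, 26] (size 4, max 26) hi=[30, 45, 46] (size 3, min 30) -> median=26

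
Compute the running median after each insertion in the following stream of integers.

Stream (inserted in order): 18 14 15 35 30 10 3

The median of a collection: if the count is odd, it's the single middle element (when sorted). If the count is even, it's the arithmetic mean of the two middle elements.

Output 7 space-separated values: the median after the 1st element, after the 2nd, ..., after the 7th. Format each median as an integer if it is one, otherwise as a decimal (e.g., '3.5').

Step 1: insert 18 -> lo=[18] (size 1, max 18) hi=[] (size 0) -> median=18
Step 2: insert 14 -> lo=[14] (size 1, max 14) hi=[18] (size 1, min 18) -> median=16
Step 3: insert 15 -> lo=[14, 15] (size 2, max 15) hi=[18] (size 1, min 18) -> median=15
Step 4: insert 35 -> lo=[14, 15] (size 2, max 15) hi=[18, 35] (size 2, min 18) -> median=16.5
Step 5: insert 30 -> lo=[14, 15, 18] (size 3, max 18) hi=[30, 35] (size 2, min 30) -> median=18
Step 6: insert 10 -> lo=[10, 14, 15] (size 3, max 15) hi=[18, 30, 35] (size 3, min 18) -> median=16.5
Step 7: insert 3 -> lo=[3, 10, 14, 15] (size 4, max 15) hi=[18, 30, 35] (size 3, min 18) -> median=15

Answer: 18 16 15 16.5 18 16.5 15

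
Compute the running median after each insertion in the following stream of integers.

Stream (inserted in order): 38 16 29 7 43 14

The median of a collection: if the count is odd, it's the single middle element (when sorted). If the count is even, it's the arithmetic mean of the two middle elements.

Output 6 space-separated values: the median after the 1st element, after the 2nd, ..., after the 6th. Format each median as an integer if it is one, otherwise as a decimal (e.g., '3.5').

Answer: 38 27 29 22.5 29 22.5

Derivation:
Step 1: insert 38 -> lo=[38] (size 1, max 38) hi=[] (size 0) -> median=38
Step 2: insert 16 -> lo=[16] (size 1, max 16) hi=[38] (size 1, min 38) -> median=27
Step 3: insert 29 -> lo=[16, 29] (size 2, max 29) hi=[38] (size 1, min 38) -> median=29
Step 4: insert 7 -> lo=[7, 16] (size 2, max 16) hi=[29, 38] (size 2, min 29) -> median=22.5
Step 5: insert 43 -> lo=[7, 16, 29] (size 3, max 29) hi=[38, 43] (size 2, min 38) -> median=29
Step 6: insert 14 -> lo=[7, 14, 16] (size 3, max 16) hi=[29, 38, 43] (size 3, min 29) -> median=22.5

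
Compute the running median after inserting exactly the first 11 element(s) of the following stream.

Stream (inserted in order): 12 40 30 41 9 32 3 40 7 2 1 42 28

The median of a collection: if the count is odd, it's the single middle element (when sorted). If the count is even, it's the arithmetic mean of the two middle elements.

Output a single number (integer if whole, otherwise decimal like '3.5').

Step 1: insert 12 -> lo=[12] (size 1, max 12) hi=[] (size 0) -> median=12
Step 2: insert 40 -> lo=[12] (size 1, max 12) hi=[40] (size 1, min 40) -> median=26
Step 3: insert 30 -> lo=[12, 30] (size 2, max 30) hi=[40] (size 1, min 40) -> median=30
Step 4: insert 41 -> lo=[12, 30] (size 2, max 30) hi=[40, 41] (size 2, min 40) -> median=35
Step 5: insert 9 -> lo=[9, 12, 30] (size 3, max 30) hi=[40, 41] (size 2, min 40) -> median=30
Step 6: insert 32 -> lo=[9, 12, 30] (size 3, max 30) hi=[32, 40, 41] (size 3, min 32) -> median=31
Step 7: insert 3 -> lo=[3, 9, 12, 30] (size 4, max 30) hi=[32, 40, 41] (size 3, min 32) -> median=30
Step 8: insert 40 -> lo=[3, 9, 12, 30] (size 4, max 30) hi=[32, 40, 40, 41] (size 4, min 32) -> median=31
Step 9: insert 7 -> lo=[3, 7, 9, 12, 30] (size 5, max 30) hi=[32, 40, 40, 41] (size 4, min 32) -> median=30
Step 10: insert 2 -> lo=[2, 3, 7, 9, 12] (size 5, max 12) hi=[30, 32, 40, 40, 41] (size 5, min 30) -> median=21
Step 11: insert 1 -> lo=[1, 2, 3, 7, 9, 12] (size 6, max 12) hi=[30, 32, 40, 40, 41] (size 5, min 30) -> median=12

Answer: 12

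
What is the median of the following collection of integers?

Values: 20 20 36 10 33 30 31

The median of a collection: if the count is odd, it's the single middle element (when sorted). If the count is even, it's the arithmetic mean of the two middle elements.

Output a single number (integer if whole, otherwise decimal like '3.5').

Step 1: insert 20 -> lo=[20] (size 1, max 20) hi=[] (size 0) -> median=20
Step 2: insert 20 -> lo=[20] (size 1, max 20) hi=[20] (size 1, min 20) -> median=20
Step 3: insert 36 -> lo=[20, 20] (size 2, max 20) hi=[36] (size 1, min 36) -> median=20
Step 4: insert 10 -> lo=[10, 20] (size 2, max 20) hi=[20, 36] (size 2, min 20) -> median=20
Step 5: insert 33 -> lo=[10, 20, 20] (size 3, max 20) hi=[33, 36] (size 2, min 33) -> median=20
Step 6: insert 30 -> lo=[10, 20, 20] (size 3, max 20) hi=[30, 33, 36] (size 3, min 30) -> median=25
Step 7: insert 31 -> lo=[10, 20, 20, 30] (size 4, max 30) hi=[31, 33, 36] (size 3, min 31) -> median=30

Answer: 30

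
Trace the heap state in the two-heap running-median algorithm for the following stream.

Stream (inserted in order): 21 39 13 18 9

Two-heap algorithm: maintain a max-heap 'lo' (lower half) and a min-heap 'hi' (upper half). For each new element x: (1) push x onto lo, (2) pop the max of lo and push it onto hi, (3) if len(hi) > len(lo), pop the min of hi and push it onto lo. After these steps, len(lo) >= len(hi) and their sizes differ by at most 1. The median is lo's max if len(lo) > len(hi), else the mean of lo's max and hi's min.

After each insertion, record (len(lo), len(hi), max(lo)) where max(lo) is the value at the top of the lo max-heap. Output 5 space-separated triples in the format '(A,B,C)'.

Answer: (1,0,21) (1,1,21) (2,1,21) (2,2,18) (3,2,18)

Derivation:
Step 1: insert 21 -> lo=[21] hi=[] -> (len(lo)=1, len(hi)=0, max(lo)=21)
Step 2: insert 39 -> lo=[21] hi=[39] -> (len(lo)=1, len(hi)=1, max(lo)=21)
Step 3: insert 13 -> lo=[13, 21] hi=[39] -> (len(lo)=2, len(hi)=1, max(lo)=21)
Step 4: insert 18 -> lo=[13, 18] hi=[21, 39] -> (len(lo)=2, len(hi)=2, max(lo)=18)
Step 5: insert 9 -> lo=[9, 13, 18] hi=[21, 39] -> (len(lo)=3, len(hi)=2, max(lo)=18)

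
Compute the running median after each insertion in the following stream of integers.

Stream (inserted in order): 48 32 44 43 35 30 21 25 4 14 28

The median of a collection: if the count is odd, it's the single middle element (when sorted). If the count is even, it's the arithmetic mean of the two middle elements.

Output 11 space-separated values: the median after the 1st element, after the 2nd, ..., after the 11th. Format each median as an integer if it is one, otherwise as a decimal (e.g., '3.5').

Step 1: insert 48 -> lo=[48] (size 1, max 48) hi=[] (size 0) -> median=48
Step 2: insert 32 -> lo=[32] (size 1, max 32) hi=[48] (size 1, min 48) -> median=40
Step 3: insert 44 -> lo=[32, 44] (size 2, max 44) hi=[48] (size 1, min 48) -> median=44
Step 4: insert 43 -> lo=[32, 43] (size 2, max 43) hi=[44, 48] (size 2, min 44) -> median=43.5
Step 5: insert 35 -> lo=[32, 35, 43] (size 3, max 43) hi=[44, 48] (size 2, min 44) -> median=43
Step 6: insert 30 -> lo=[30, 32, 35] (size 3, max 35) hi=[43, 44, 48] (size 3, min 43) -> median=39
Step 7: insert 21 -> lo=[21, 30, 32, 35] (size 4, max 35) hi=[43, 44, 48] (size 3, min 43) -> median=35
Step 8: insert 25 -> lo=[21, 25, 30, 32] (size 4, max 32) hi=[35, 43, 44, 48] (size 4, min 35) -> median=33.5
Step 9: insert 4 -> lo=[4, 21, 25, 30, 32] (size 5, max 32) hi=[35, 43, 44, 48] (size 4, min 35) -> median=32
Step 10: insert 14 -> lo=[4, 14, 21, 25, 30] (size 5, max 30) hi=[32, 35, 43, 44, 48] (size 5, min 32) -> median=31
Step 11: insert 28 -> lo=[4, 14, 21, 25, 28, 30] (size 6, max 30) hi=[32, 35, 43, 44, 48] (size 5, min 32) -> median=30

Answer: 48 40 44 43.5 43 39 35 33.5 32 31 30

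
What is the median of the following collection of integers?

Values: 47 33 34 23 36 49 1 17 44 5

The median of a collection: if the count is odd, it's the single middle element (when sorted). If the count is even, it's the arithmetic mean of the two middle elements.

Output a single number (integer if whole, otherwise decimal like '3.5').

Answer: 33.5

Derivation:
Step 1: insert 47 -> lo=[47] (size 1, max 47) hi=[] (size 0) -> median=47
Step 2: insert 33 -> lo=[33] (size 1, max 33) hi=[47] (size 1, min 47) -> median=40
Step 3: insert 34 -> lo=[33, 34] (size 2, max 34) hi=[47] (size 1, min 47) -> median=34
Step 4: insert 23 -> lo=[23, 33] (size 2, max 33) hi=[34, 47] (size 2, min 34) -> median=33.5
Step 5: insert 36 -> lo=[23, 33, 34] (size 3, max 34) hi=[36, 47] (size 2, min 36) -> median=34
Step 6: insert 49 -> lo=[23, 33, 34] (size 3, max 34) hi=[36, 47, 49] (size 3, min 36) -> median=35
Step 7: insert 1 -> lo=[1, 23, 33, 34] (size 4, max 34) hi=[36, 47, 49] (size 3, min 36) -> median=34
Step 8: insert 17 -> lo=[1, 17, 23, 33] (size 4, max 33) hi=[34, 36, 47, 49] (size 4, min 34) -> median=33.5
Step 9: insert 44 -> lo=[1, 17, 23, 33, 34] (size 5, max 34) hi=[36, 44, 47, 49] (size 4, min 36) -> median=34
Step 10: insert 5 -> lo=[1, 5, 17, 23, 33] (size 5, max 33) hi=[34, 36, 44, 47, 49] (size 5, min 34) -> median=33.5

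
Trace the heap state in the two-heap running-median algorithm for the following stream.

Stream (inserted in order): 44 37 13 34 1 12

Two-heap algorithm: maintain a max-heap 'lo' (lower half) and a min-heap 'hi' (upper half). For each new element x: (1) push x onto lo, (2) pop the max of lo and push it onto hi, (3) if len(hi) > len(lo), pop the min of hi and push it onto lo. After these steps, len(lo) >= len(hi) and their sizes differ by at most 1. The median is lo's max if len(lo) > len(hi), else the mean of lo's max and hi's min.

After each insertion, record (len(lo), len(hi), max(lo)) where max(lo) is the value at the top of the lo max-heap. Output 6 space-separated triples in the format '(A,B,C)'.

Step 1: insert 44 -> lo=[44] hi=[] -> (len(lo)=1, len(hi)=0, max(lo)=44)
Step 2: insert 37 -> lo=[37] hi=[44] -> (len(lo)=1, len(hi)=1, max(lo)=37)
Step 3: insert 13 -> lo=[13, 37] hi=[44] -> (len(lo)=2, len(hi)=1, max(lo)=37)
Step 4: insert 34 -> lo=[13, 34] hi=[37, 44] -> (len(lo)=2, len(hi)=2, max(lo)=34)
Step 5: insert 1 -> lo=[1, 13, 34] hi=[37, 44] -> (len(lo)=3, len(hi)=2, max(lo)=34)
Step 6: insert 12 -> lo=[1, 12, 13] hi=[34, 37, 44] -> (len(lo)=3, len(hi)=3, max(lo)=13)

Answer: (1,0,44) (1,1,37) (2,1,37) (2,2,34) (3,2,34) (3,3,13)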